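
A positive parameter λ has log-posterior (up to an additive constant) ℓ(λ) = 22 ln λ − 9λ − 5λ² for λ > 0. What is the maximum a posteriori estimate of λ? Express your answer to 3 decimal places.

λ̂_MAP = 1.100

ℓ'(λ) = 22/λ − 9 − 10λ. Setting this to zero and multiplying by λ: 10λ² + 9λ − 22 = 0.
λ = (−9 + √(9² + 4·10·22)) / (2·10) = (−9 + √961) / 20 = (−9 + 31)/20 = 11/10.
ℓ''(λ) = −22/λ² − 10 < 0, confirming a maximum.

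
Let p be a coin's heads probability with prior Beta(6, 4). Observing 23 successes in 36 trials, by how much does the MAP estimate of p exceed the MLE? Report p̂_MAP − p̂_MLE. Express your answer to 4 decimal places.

Posterior is Beta(29, 17); MAP = (29−1)/(46−2) = 28/44 ≈ 0.63636.
MLE ignores the prior: p̂_MLE = k/n = 23/36 ≈ 0.63889.
Difference = 28/44 − 23/36 = -1/396 ≈ -0.0025.

MAP − MLE = -0.0025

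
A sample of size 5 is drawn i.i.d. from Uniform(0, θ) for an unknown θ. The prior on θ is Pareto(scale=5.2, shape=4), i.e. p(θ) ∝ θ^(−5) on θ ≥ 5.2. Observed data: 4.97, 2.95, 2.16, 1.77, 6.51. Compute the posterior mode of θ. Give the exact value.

θ̂_MAP = 6.51

The Uniform(0, θ) likelihood is θ^(−n) for θ ≥ max(xᵢ), zero otherwise. Here max(xᵢ) = 6.51.
Posterior ∝ θ^(−5) · θ^(−5) = θ^(−10) on θ ≥ max(5.2, 6.51) = 6.51.
This density is strictly decreasing in θ, so the posterior mode lies at the lower boundary of the support.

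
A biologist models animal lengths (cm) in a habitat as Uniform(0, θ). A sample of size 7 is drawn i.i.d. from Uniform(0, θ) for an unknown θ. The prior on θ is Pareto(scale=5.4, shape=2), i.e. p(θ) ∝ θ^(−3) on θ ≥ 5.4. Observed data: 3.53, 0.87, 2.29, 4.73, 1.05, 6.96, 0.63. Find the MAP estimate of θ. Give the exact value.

θ̂_MAP = 6.96

The Uniform(0, θ) likelihood is θ^(−n) for θ ≥ max(xᵢ), zero otherwise. Here max(xᵢ) = 6.96.
Posterior ∝ θ^(−3) · θ^(−7) = θ^(−10) on θ ≥ max(5.4, 6.96) = 6.96.
This density is strictly decreasing in θ, so the posterior mode lies at the lower boundary of the support.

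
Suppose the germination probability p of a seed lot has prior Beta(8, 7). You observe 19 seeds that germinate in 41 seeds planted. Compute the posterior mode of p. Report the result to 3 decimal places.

Prior: Beta(8, 7).
Data: 19 successes in 41 trials. The binomial likelihood contributes p^19(1−p)^22, so the posterior is Beta(8+19, 7+22) = Beta(27, 29).
For Beta(a, b) with a, b > 1 the mode is (a−1)/(a+b−2) = 26/54 ≈ 0.481.

p̂_MAP = 0.481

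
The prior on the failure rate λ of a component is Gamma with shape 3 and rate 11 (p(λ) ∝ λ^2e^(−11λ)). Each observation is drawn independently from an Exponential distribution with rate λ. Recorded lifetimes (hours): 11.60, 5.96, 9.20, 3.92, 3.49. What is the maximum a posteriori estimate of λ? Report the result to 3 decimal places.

λ̂_MAP = 0.155

The Exponential(rate=λ) likelihood is ∝ λ^n e^(−λΣtᵢ). Here n = 5 and Σtᵢ = 11.60 + 5.96 + 9.20 + 3.92 + 3.49 = 34.17.
Posterior ∝ λ^2e^(−11λ) · λ^5e^(−34.17λ) = λ^7e^(−45.17λ), i.e. Gamma(8, 45.17).
Mode = (a−1)/b = 7/45.17 ≈ 0.155.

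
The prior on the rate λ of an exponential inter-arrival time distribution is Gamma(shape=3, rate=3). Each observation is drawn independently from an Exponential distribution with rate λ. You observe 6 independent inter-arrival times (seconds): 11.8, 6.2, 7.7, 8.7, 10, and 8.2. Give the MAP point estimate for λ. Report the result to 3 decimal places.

The Exponential(rate=λ) likelihood is ∝ λ^n e^(−λΣtᵢ). Here n = 6 and Σtᵢ = 11.8 + 6.2 + 7.7 + 8.7 + 10 + 8.2 = 52.6.
Posterior ∝ λ^2e^(−3λ) · λ^6e^(−52.6λ) = λ^8e^(−55.6λ), i.e. Gamma(9, 55.6).
Mode = (a−1)/b = 8/55.6 ≈ 0.144.

λ̂_MAP = 0.144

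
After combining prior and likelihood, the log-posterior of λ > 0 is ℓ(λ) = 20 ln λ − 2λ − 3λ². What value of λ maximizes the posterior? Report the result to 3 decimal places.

ℓ'(λ) = 20/λ − 2 − 6λ. Setting this to zero and multiplying by λ: 6λ² + 2λ − 20 = 0.
λ = (−2 + √(2² + 4·6·20)) / (2·6) = (−2 + √484) / 12 = (−2 + 22)/12 = 5/3.
ℓ''(λ) = −20/λ² − 6 < 0, confirming a maximum.

λ̂_MAP = 1.667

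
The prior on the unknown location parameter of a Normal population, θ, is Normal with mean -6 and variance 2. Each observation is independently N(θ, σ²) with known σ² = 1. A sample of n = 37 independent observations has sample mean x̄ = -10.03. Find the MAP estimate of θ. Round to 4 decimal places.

θ̂_MAP = -9.9763

n = 37, x̄ = -10.03.
For a Normal prior and Normal likelihood with known variance, the posterior is Normal; its mode equals its mean, the precision-weighted average.
Prior precision 1/σ₀² = 1/2 = 0.5; data precision n/σ² = 37/1 = 37.
θ̂ = (0.5·(-6) + 37·(-10.03)) / (0.5 + 37) = (-374.11)/37.5 = -37411/3750 ≈ -9.9763.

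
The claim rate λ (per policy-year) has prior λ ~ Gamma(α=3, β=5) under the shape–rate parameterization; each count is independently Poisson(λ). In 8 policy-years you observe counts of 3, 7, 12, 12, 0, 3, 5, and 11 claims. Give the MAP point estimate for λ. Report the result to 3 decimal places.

λ̂_MAP = 4.231

Σxᵢ = 3+7+12+12+0+3+5+11 = 53, with n = 8.
Posterior ∝ λ^2e^(−5λ) · λ^53e^(−8λ) = λ^55e^(−13λ), i.e. Gamma(shape=56, rate=13).
The mode of a Gamma(a, b) with a ≥ 1 (shape–rate) is (a−1)/b = 55/13 ≈ 4.231.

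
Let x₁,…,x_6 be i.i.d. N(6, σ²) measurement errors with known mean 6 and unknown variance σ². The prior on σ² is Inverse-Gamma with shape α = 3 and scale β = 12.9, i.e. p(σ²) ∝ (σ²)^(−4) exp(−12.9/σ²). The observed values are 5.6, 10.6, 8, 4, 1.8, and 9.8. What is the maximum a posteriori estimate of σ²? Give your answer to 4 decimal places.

Sum of squared deviations about the known mean: SS = (5.6−6)² + (10.6−6)² + (8−6)² + (4−6)² + (1.8−6)² + (9.8−6)² = 61.4.
The Normal likelihood contributes (σ²)^(−n/2) exp(−SS/(2σ²)), so the posterior is Inverse-Gamma(α + n/2, β + SS/2) = Inverse-Gamma(6, 43.6).
The mode of Inverse-Gamma(a, b) is b/(a+1) = 43.6/7 ≈ 6.2286.

σ̂²_MAP = 6.2286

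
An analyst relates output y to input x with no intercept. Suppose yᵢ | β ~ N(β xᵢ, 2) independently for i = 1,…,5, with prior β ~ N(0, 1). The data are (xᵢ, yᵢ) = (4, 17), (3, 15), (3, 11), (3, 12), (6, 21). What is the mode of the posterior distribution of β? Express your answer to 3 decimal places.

log p(β | y) = −Σ(yᵢ − βxᵢ)²/(2·2) − β²/(2·1) + const.
Setting the derivative to zero: Σxᵢ(yᵢ − βxᵢ)/2 − β/1 = 0, so β = Σxᵢyᵢ / (Σxᵢ² + σ²/τ²).
Σxᵢyᵢ = 4·17 + 3·15 + 3·11 + 3·12 + 6·21 = 308; Σxᵢ² = 79; σ²/τ² = 2.
β̂_MAP = 308 / (79 + 2) = 308/81 ≈ 3.802.

β̂_MAP = 3.802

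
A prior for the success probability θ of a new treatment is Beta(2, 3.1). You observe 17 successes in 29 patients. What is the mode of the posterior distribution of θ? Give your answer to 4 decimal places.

θ̂_MAP = 0.5607

Prior: Beta(2, 3.1).
Data: 17 successes in 29 trials. The binomial likelihood contributes θ^17(1−θ)^12, so the posterior is Beta(2+17, 3.1+12) = Beta(19, 15.1).
For Beta(a, b) with a, b > 1 the mode is (a−1)/(a+b−2) = 18/32.1 ≈ 0.5607.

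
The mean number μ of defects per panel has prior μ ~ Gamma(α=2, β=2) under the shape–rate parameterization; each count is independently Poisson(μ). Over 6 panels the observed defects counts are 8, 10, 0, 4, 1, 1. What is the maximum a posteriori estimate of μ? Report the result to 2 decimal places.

Σxᵢ = 8+10+0+4+1+1 = 24, with n = 6.
Posterior ∝ μe^(−2μ) · μ^24e^(−6μ) = μ^25e^(−8μ), i.e. Gamma(shape=26, rate=8).
The mode of a Gamma(a, b) with a ≥ 1 (shape–rate) is (a−1)/b = 25/8 ≈ 3.13.

μ̂_MAP = 3.13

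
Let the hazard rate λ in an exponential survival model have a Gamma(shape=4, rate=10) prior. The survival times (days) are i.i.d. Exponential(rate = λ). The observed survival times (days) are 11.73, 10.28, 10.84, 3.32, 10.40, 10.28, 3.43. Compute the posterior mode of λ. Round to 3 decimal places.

The Exponential(rate=λ) likelihood is ∝ λ^n e^(−λΣtᵢ). Here n = 7 and Σtᵢ = 11.73 + 10.28 + 10.84 + 3.32 + 10.40 + 10.28 + 3.43 = 60.28.
Posterior ∝ λ^3e^(−10λ) · λ^7e^(−60.28λ) = λ^10e^(−70.28λ), i.e. Gamma(11, 70.28).
Mode = (a−1)/b = 10/70.28 ≈ 0.142.

λ̂_MAP = 0.142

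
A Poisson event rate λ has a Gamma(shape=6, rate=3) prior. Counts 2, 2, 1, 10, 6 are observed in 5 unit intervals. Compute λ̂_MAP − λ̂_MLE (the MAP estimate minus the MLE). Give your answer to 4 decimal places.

Σxᵢ = 21. Posterior is Gamma(27, 8); MAP = (27−1)/8 = 26/8 ≈ 3.25000.
MLE = x̄ = 21/5 ≈ 4.20000.
Difference = 26/8 − 21/5 = -19/20 ≈ -0.9500.

MAP − MLE = -0.9500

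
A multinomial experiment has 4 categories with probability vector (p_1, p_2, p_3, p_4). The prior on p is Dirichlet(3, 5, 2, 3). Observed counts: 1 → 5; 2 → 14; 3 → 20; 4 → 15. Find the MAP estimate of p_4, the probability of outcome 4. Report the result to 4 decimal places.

The posterior is Dirichlet(αᵢ + nᵢ) = Dirichlet(8, 19, 22, 18).
For a Dirichlet(a₁,…,a_K) with all aᵢ > 1, the mode has j-th component (aⱼ − 1)/(Σaᵢ − K).
Here Σaᵢ = 67 and K = 4, so p_4 = (18 − 1)/(67 − 4) = 17/63 ≈ 0.2698.

MAP estimate: 0.2698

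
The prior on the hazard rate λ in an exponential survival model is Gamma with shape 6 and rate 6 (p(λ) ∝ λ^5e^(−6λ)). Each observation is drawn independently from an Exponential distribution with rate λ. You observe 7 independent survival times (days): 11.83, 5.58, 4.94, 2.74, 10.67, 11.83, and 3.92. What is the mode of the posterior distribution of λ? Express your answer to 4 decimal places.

The Exponential(rate=λ) likelihood is ∝ λ^n e^(−λΣtᵢ). Here n = 7 and Σtᵢ = 11.83 + 5.58 + 4.94 + 2.74 + 10.67 + 11.83 + 3.92 = 51.51.
Posterior ∝ λ^5e^(−6λ) · λ^7e^(−51.51λ) = λ^12e^(−57.51λ), i.e. Gamma(13, 57.51).
Mode = (a−1)/b = 12/57.51 ≈ 0.2087.

λ̂_MAP = 0.2087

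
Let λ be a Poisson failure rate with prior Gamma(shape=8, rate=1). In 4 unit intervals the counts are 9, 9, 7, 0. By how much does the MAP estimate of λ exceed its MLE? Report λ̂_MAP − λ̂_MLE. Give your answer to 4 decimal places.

Σxᵢ = 25. Posterior is Gamma(33, 5); MAP = (33−1)/5 = 32/5 ≈ 6.40000.
MLE = x̄ = 25/4 ≈ 6.25000.
Difference = 32/5 − 25/4 = 3/20 ≈ 0.1500.

MAP − MLE = 0.1500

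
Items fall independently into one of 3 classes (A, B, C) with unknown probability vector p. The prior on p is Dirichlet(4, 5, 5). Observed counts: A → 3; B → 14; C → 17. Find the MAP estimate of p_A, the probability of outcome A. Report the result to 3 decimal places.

The posterior is Dirichlet(αᵢ + nᵢ) = Dirichlet(7, 19, 22).
For a Dirichlet(a₁,…,a_K) with all aᵢ > 1, the mode has j-th component (aⱼ − 1)/(Σaᵢ − K).
Here Σaᵢ = 48 and K = 3, so p_A = (7 − 1)/(48 − 3) = 6/45 ≈ 0.133.

MAP estimate of p_A = 0.133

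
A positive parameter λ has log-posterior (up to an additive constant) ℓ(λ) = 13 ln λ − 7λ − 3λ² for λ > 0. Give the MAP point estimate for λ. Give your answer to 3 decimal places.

ℓ'(λ) = 13/λ − 7 − 6λ. Setting this to zero and multiplying by λ: 6λ² + 7λ − 13 = 0.
λ = (−7 + √(7² + 4·6·13)) / (2·6) = (−7 + √361) / 12 = (−7 + 19)/12 = 1.
ℓ''(λ) = −13/λ² − 6 < 0, confirming a maximum.

λ̂_MAP = 1.000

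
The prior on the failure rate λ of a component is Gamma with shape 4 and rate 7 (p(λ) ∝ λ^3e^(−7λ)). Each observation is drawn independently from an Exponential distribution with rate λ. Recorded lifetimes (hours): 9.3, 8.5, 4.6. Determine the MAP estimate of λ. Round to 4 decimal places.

λ̂_MAP = 0.2041

The Exponential(rate=λ) likelihood is ∝ λ^n e^(−λΣtᵢ). Here n = 3 and Σtᵢ = 9.3 + 8.5 + 4.6 = 22.4.
Posterior ∝ λ^3e^(−7λ) · λ^3e^(−22.4λ) = λ^6e^(−29.4λ), i.e. Gamma(7, 29.4).
Mode = (a−1)/b = 6/29.4 ≈ 0.2041.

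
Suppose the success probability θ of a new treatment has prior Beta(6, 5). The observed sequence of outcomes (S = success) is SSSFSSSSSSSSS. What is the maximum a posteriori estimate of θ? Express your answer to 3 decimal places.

θ̂_MAP = 0.773

Prior: Beta(6, 5).
Data: 12 successes in 13 trials (from the sequence). The binomial likelihood contributes θ^12(1−θ)^1, so the posterior is Beta(6+12, 5+1) = Beta(18, 6).
For Beta(a, b) with a, b > 1 the mode is (a−1)/(a+b−2) = 17/22 ≈ 0.773.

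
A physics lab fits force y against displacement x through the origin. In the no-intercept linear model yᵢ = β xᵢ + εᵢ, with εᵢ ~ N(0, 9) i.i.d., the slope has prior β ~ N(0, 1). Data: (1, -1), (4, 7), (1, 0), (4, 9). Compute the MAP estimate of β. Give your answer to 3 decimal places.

log p(β | y) = −Σ(yᵢ − βxᵢ)²/(2·9) − β²/(2·1) + const.
Setting the derivative to zero: Σxᵢ(yᵢ − βxᵢ)/9 − β/1 = 0, so β = Σxᵢyᵢ / (Σxᵢ² + σ²/τ²).
Σxᵢyᵢ = 1·(-1) + 4·7 + 1·0 + 4·9 = 63; Σxᵢ² = 34; σ²/τ² = 9.
β̂_MAP = 63 / (34 + 9) = 63/43 ≈ 1.465.

β̂_MAP = 1.465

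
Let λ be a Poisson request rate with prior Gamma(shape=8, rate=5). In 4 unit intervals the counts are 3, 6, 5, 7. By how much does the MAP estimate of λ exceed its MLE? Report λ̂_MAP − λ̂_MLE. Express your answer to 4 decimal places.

MAP − MLE = -2.1389

Σxᵢ = 21. Posterior is Gamma(29, 9); MAP = (29−1)/9 = 28/9 ≈ 3.11111.
MLE = x̄ = 21/4 ≈ 5.25000.
Difference = 28/9 − 21/4 = -77/36 ≈ -2.1389.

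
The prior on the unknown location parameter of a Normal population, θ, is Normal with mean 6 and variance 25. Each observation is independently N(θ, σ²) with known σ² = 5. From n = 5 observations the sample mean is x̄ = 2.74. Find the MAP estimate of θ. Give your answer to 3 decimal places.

θ̂_MAP = 2.865

n = 5, x̄ = 2.74.
For a Normal prior and Normal likelihood with known variance, the posterior is Normal; its mode equals its mean, the precision-weighted average.
Prior precision 1/σ₀² = 1/25 = 0.04; data precision n/σ² = 5/5 = 1.
θ̂ = (0.04·6 + 1·2.74) / (0.04 + 1) = 2.98/1.04 = 149/52 ≈ 2.865.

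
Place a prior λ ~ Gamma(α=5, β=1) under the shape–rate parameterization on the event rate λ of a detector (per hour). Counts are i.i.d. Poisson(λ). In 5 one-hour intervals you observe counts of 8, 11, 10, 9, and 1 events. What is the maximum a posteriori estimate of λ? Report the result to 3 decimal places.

λ̂_MAP = 7.167

Σxᵢ = 8+11+10+9+1 = 39, with n = 5.
Posterior ∝ λ^4e^(−1λ) · λ^39e^(−5λ) = λ^43e^(−6λ), i.e. Gamma(shape=44, rate=6).
The mode of a Gamma(a, b) with a ≥ 1 (shape–rate) is (a−1)/b = 43/6 ≈ 7.167.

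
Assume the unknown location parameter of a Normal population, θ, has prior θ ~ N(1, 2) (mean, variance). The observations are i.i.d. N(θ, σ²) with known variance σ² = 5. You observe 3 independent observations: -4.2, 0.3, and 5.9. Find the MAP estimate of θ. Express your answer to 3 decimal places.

n = 3; x̄ = ((-4.2) + 0.3 + 5.9)/3 = 2/3 = 2/3 ≈ 0.6667.
For a Normal prior and Normal likelihood with known variance, the posterior is Normal; its mode equals its mean, the precision-weighted average.
Prior precision 1/σ₀² = 1/2 = 0.5; data precision n/σ² = 3/5 = 0.6.
θ̂ = (0.5·1 + 0.6·(2/3)) / (0.5 + 0.6) = 0.9/1.1 = 9/11 ≈ 0.818.

θ̂_MAP = 0.818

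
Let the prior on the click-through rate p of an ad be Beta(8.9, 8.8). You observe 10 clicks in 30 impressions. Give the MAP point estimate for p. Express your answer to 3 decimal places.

p̂_MAP = 0.392

Prior: Beta(8.9, 8.8).
Data: 10 successes in 30 trials. The binomial likelihood contributes p^10(1−p)^20, so the posterior is Beta(8.9+10, 8.8+20) = Beta(18.9, 28.8).
For Beta(a, b) with a, b > 1 the mode is (a−1)/(a+b−2) = 17.9/45.7 ≈ 0.392.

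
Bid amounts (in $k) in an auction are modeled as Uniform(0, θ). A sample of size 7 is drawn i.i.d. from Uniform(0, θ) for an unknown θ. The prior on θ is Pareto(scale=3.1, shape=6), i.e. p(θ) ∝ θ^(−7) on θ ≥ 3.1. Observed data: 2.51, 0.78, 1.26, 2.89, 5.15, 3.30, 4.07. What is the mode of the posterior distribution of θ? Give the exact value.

The Uniform(0, θ) likelihood is θ^(−n) for θ ≥ max(xᵢ), zero otherwise. Here max(xᵢ) = 5.15.
Posterior ∝ θ^(−7) · θ^(−7) = θ^(−14) on θ ≥ max(3.1, 5.15) = 5.15.
This density is strictly decreasing in θ, so the posterior mode lies at the lower boundary of the support.

θ̂_MAP = 5.15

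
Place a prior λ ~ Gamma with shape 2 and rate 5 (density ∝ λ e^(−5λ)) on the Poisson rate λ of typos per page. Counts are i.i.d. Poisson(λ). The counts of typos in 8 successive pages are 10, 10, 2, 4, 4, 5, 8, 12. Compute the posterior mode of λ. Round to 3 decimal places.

Σxᵢ = 10+10+2+4+4+5+8+12 = 55, with n = 8.
Posterior ∝ λe^(−5λ) · λ^55e^(−8λ) = λ^56e^(−13λ), i.e. Gamma(shape=57, rate=13).
The mode of a Gamma(a, b) with a ≥ 1 (shape–rate) is (a−1)/b = 56/13 ≈ 4.308.

λ̂_MAP = 4.308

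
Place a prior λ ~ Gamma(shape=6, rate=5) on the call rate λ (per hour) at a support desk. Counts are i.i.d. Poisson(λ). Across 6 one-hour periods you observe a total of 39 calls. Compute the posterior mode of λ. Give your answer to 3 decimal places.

Σxᵢ = 39, n = 6.
Posterior ∝ λ^5e^(−5λ) · λ^39e^(−6λ) = λ^44e^(−11λ), i.e. Gamma(shape=45, rate=11).
The mode of a Gamma(a, b) with a ≥ 1 (shape–rate) is (a−1)/b = 44/11 ≈ 4.000.

λ̂_MAP = 4.000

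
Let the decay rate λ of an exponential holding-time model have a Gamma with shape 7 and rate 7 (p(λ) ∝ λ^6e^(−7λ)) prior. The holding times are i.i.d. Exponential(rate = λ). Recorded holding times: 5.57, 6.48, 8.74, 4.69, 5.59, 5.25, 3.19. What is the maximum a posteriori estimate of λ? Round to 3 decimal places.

λ̂_MAP = 0.280

The Exponential(rate=λ) likelihood is ∝ λ^n e^(−λΣtᵢ). Here n = 7 and Σtᵢ = 5.57 + 6.48 + 8.74 + 4.69 + 5.59 + 5.25 + 3.19 = 39.51.
Posterior ∝ λ^6e^(−7λ) · λ^7e^(−39.51λ) = λ^13e^(−46.51λ), i.e. Gamma(14, 46.51).
Mode = (a−1)/b = 13/46.51 ≈ 0.280.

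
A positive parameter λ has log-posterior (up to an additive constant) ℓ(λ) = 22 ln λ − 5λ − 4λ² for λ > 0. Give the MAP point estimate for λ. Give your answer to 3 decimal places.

ℓ'(λ) = 22/λ − 5 − 8λ. Setting this to zero and multiplying by λ: 8λ² + 5λ − 22 = 0.
λ = (−5 + √(5² + 4·8·22)) / (2·8) = (−5 + √729) / 16 = (−5 + 27)/16 = 11/8.
ℓ''(λ) = −22/λ² − 8 < 0, confirming a maximum.

λ̂_MAP = 1.375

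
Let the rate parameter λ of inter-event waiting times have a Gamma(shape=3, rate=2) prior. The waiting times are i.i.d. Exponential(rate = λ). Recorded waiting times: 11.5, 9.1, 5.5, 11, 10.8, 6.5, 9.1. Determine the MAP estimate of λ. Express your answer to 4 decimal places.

The Exponential(rate=λ) likelihood is ∝ λ^n e^(−λΣtᵢ). Here n = 7 and Σtᵢ = 11.5 + 9.1 + 5.5 + 11 + 10.8 + 6.5 + 9.1 = 63.5.
Posterior ∝ λ^2e^(−2λ) · λ^7e^(−63.5λ) = λ^9e^(−65.5λ), i.e. Gamma(10, 65.5).
Mode = (a−1)/b = 9/65.5 ≈ 0.1374.

λ̂_MAP = 0.1374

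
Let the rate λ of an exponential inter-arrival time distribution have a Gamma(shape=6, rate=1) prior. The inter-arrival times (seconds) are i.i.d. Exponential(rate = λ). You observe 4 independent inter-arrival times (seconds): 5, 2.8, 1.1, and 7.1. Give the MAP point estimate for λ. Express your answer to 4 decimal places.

λ̂_MAP = 0.5294

The Exponential(rate=λ) likelihood is ∝ λ^n e^(−λΣtᵢ). Here n = 4 and Σtᵢ = 5 + 2.8 + 1.1 + 7.1 = 16.
Posterior ∝ λ^5e^(−1λ) · λ^4e^(−16λ) = λ^9e^(−17λ), i.e. Gamma(10, 17).
Mode = (a−1)/b = 9/17 ≈ 0.5294.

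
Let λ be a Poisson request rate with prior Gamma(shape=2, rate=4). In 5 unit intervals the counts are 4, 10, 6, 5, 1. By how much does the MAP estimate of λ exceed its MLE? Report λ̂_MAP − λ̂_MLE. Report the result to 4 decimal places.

Σxᵢ = 26. Posterior is Gamma(28, 9); MAP = (28−1)/9 = 27/9 ≈ 3.00000.
MLE = x̄ = 26/5 ≈ 5.20000.
Difference = 27/9 − 26/5 = -11/5 ≈ -2.2000.

MAP − MLE = -2.2000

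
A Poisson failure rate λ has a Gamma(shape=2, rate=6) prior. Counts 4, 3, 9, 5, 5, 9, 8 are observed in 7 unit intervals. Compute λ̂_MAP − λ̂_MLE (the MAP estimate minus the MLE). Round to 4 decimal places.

Σxᵢ = 43. Posterior is Gamma(45, 13); MAP = (45−1)/13 = 44/13 ≈ 3.38462.
MLE = x̄ = 43/7 ≈ 6.14286.
Difference = 44/13 − 43/7 = -251/91 ≈ -2.7582.

MAP − MLE = -2.7582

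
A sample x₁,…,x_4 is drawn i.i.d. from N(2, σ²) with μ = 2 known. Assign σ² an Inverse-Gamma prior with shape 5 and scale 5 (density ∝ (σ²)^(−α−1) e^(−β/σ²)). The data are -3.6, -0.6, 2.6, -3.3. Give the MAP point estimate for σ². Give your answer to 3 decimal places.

Sum of squared deviations about the known mean: SS = (-3.6−2)² + (-0.6−2)² + (2.6−2)² + (-3.3−2)² = 66.57.
The Normal likelihood contributes (σ²)^(−n/2) exp(−SS/(2σ²)), so the posterior is Inverse-Gamma(α + n/2, β + SS/2) = Inverse-Gamma(7, 38.285).
The mode of Inverse-Gamma(a, b) is b/(a+1) = 38.285/8 ≈ 4.786.

σ̂²_MAP = 4.786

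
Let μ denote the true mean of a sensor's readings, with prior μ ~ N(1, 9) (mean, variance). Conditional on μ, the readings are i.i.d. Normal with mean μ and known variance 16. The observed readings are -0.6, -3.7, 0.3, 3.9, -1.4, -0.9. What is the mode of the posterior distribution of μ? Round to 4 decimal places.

n = 6; x̄ = ((-0.6) + (-3.7) + 0.3 + 3.9 + (-1.4) + (-0.9))/6 = -2.4/6 = -0.4.
For a Normal prior and Normal likelihood with known variance, the posterior is Normal; its mode equals its mean, the precision-weighted average.
Prior precision 1/σ₀² = 1/9; data precision n/σ² = 6/16 = 0.375.
μ̂ = ((1/9)·1 + 0.375·(-0.4)) / (1/9 + 0.375) = (-7/180)/(35/72) = -0.0800.

μ̂_MAP = -0.0800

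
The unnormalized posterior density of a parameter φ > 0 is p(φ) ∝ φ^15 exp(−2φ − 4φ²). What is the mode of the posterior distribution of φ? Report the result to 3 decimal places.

ℓ'(φ) = 15/φ − 2 − 8φ. Setting this to zero and multiplying by φ: 8φ² + 2φ − 15 = 0.
φ = (−2 + √(2² + 4·8·15)) / (2·8) = (−2 + √484) / 16 = (−2 + 22)/16 = 5/4.
ℓ''(φ) = −15/φ² − 8 < 0, confirming a maximum.

φ̂_MAP = 1.250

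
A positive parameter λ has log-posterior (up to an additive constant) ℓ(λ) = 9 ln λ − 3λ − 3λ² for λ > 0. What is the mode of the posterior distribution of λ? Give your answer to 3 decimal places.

λ̂_MAP = 1.000

ℓ'(λ) = 9/λ − 3 − 6λ. Setting this to zero and multiplying by λ: 6λ² + 3λ − 9 = 0.
λ = (−3 + √(3² + 4·6·9)) / (2·6) = (−3 + √225) / 12 = (−3 + 15)/12 = 1.
ℓ''(λ) = −9/λ² − 6 < 0, confirming a maximum.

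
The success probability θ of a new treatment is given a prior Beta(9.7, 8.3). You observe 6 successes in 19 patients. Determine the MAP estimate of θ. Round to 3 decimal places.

Prior: Beta(9.7, 8.3).
Data: 6 successes in 19 trials. The binomial likelihood contributes θ^6(1−θ)^13, so the posterior is Beta(9.7+6, 8.3+13) = Beta(15.7, 21.3).
For Beta(a, b) with a, b > 1 the mode is (a−1)/(a+b−2) = 14.7/35 ≈ 0.420.

θ̂_MAP = 0.420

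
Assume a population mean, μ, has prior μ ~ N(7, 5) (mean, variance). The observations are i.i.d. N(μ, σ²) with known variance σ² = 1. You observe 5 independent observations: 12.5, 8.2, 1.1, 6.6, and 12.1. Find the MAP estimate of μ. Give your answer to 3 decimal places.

μ̂_MAP = 8.058

n = 5; x̄ = (12.5 + 8.2 + 1.1 + 6.6 + 12.1)/5 = 40.5/5 = 8.1.
For a Normal prior and Normal likelihood with known variance, the posterior is Normal; its mode equals its mean, the precision-weighted average.
Prior precision 1/σ₀² = 1/5 = 0.2; data precision n/σ² = 5/1 = 5.
μ̂ = (0.2·7 + 5·8.1) / (0.2 + 5) = 41.9/5.2 = 419/52 ≈ 8.058.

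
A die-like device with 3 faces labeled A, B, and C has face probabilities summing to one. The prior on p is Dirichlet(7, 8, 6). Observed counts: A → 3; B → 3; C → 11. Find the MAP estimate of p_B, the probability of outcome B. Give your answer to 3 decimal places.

The posterior is Dirichlet(αᵢ + nᵢ) = Dirichlet(10, 11, 17).
For a Dirichlet(a₁,…,a_K) with all aᵢ > 1, the mode has j-th component (aⱼ − 1)/(Σaᵢ − K).
Here Σaᵢ = 38 and K = 3, so p_B = (11 − 1)/(38 − 3) = 10/35 ≈ 0.286.

MAP estimate of p_B = 0.286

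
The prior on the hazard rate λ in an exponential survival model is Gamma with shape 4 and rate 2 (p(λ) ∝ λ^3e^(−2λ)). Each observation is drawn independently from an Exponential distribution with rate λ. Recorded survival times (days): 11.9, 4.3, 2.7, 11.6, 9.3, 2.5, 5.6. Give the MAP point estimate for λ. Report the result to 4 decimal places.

λ̂_MAP = 0.2004

The Exponential(rate=λ) likelihood is ∝ λ^n e^(−λΣtᵢ). Here n = 7 and Σtᵢ = 11.9 + 4.3 + 2.7 + 11.6 + 9.3 + 2.5 + 5.6 = 47.9.
Posterior ∝ λ^3e^(−2λ) · λ^7e^(−47.9λ) = λ^10e^(−49.9λ), i.e. Gamma(11, 49.9).
Mode = (a−1)/b = 10/49.9 ≈ 0.2004.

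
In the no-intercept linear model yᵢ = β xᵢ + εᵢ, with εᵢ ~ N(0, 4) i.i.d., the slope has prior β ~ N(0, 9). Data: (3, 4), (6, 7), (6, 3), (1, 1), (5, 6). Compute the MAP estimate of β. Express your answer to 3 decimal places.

β̂_MAP = 0.959

log p(β | y) = −Σ(yᵢ − βxᵢ)²/(2·4) − β²/(2·9) + const.
Setting the derivative to zero: Σxᵢ(yᵢ − βxᵢ)/4 − β/9 = 0, so β = Σxᵢyᵢ / (Σxᵢ² + σ²/τ²).
Σxᵢyᵢ = 3·4 + 6·7 + 6·3 + 1·1 + 5·6 = 103; Σxᵢ² = 107; σ²/τ² = 4/9.
β̂_MAP = 103 / (107 + 4/9) = 103/(967/9) = 927/967 ≈ 0.959.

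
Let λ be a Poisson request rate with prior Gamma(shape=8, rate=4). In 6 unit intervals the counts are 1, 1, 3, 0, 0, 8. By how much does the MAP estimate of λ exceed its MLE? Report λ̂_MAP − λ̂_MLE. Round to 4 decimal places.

MAP − MLE = -0.1667

Σxᵢ = 13. Posterior is Gamma(21, 10); MAP = (21−1)/10 = 20/10 ≈ 2.00000.
MLE = x̄ = 13/6 ≈ 2.16667.
Difference = 20/10 − 13/6 = -1/6 ≈ -0.1667.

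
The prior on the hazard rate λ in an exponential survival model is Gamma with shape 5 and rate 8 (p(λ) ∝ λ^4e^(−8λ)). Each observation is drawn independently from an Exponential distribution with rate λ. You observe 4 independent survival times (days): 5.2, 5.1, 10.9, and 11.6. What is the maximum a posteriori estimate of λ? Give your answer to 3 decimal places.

The Exponential(rate=λ) likelihood is ∝ λ^n e^(−λΣtᵢ). Here n = 4 and Σtᵢ = 5.2 + 5.1 + 10.9 + 11.6 = 32.8.
Posterior ∝ λ^4e^(−8λ) · λ^4e^(−32.8λ) = λ^8e^(−40.8λ), i.e. Gamma(9, 40.8).
Mode = (a−1)/b = 8/40.8 ≈ 0.196.

λ̂_MAP = 0.196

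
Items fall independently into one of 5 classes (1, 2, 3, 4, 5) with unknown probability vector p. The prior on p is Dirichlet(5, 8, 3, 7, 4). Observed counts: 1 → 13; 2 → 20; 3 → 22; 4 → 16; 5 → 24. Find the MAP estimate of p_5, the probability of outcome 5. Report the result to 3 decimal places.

The posterior is Dirichlet(αᵢ + nᵢ) = Dirichlet(18, 28, 25, 23, 28).
For a Dirichlet(a₁,…,a_K) with all aᵢ > 1, the mode has j-th component (aⱼ − 1)/(Σaᵢ − K).
Here Σaᵢ = 122 and K = 5, so p_5 = (28 − 1)/(122 − 5) = 27/117 ≈ 0.231.

MAP estimate: 0.231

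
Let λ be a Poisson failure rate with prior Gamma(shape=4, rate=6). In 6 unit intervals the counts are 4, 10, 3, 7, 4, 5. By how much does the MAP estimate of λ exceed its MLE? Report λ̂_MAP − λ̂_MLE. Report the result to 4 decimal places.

Σxᵢ = 33. Posterior is Gamma(37, 12); MAP = (37−1)/12 = 36/12 ≈ 3.00000.
MLE = x̄ = 33/6 ≈ 5.50000.
Difference = 36/12 − 33/6 = -5/2 ≈ -2.5000.

MAP − MLE = -2.5000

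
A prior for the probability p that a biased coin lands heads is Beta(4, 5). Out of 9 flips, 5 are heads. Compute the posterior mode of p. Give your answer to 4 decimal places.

p̂_MAP = 0.5000

Prior: Beta(4, 5).
Data: 5 successes in 9 trials. The binomial likelihood contributes p^5(1−p)^4, so the posterior is Beta(4+5, 5+4) = Beta(9, 9).
For Beta(a, b) with a, b > 1 the mode is (a−1)/(a+b−2) = 8/16 ≈ 0.5000.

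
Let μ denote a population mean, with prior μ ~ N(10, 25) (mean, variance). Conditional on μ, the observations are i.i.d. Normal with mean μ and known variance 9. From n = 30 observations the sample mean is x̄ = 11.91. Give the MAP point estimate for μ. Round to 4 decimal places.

μ̂_MAP = 11.8874

n = 30, x̄ = 11.91.
For a Normal prior and Normal likelihood with known variance, the posterior is Normal; its mode equals its mean, the precision-weighted average.
Prior precision 1/σ₀² = 1/25 = 0.04; data precision n/σ² = 30/9 = 10/3.
μ̂ = (0.04·10 + (10/3)·11.91) / (0.04 + 10/3) = 40.1/(253/75) = 6015/506 ≈ 11.8874.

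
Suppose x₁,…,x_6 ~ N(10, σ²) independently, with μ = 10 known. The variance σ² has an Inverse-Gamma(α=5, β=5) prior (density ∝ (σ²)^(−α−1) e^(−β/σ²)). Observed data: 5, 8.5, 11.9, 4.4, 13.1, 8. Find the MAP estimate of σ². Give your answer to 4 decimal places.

σ̂²_MAP = 4.7683

Sum of squared deviations about the known mean: SS = (5−10)² + (8.5−10)² + (11.9−10)² + (4.4−10)² + (13.1−10)² + (8−10)² = 75.83.
The Normal likelihood contributes (σ²)^(−n/2) exp(−SS/(2σ²)), so the posterior is Inverse-Gamma(α + n/2, β + SS/2) = Inverse-Gamma(8, 42.915).
The mode of Inverse-Gamma(a, b) is b/(a+1) = 42.915/9 ≈ 4.7683.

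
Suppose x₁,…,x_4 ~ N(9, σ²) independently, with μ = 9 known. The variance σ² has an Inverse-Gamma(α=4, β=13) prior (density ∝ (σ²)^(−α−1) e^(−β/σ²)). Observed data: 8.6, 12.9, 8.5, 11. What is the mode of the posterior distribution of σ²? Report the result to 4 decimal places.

σ̂²_MAP = 3.2586

Sum of squared deviations about the known mean: SS = (8.6−9)² + (12.9−9)² + (8.5−9)² + (11−9)² = 19.62.
The Normal likelihood contributes (σ²)^(−n/2) exp(−SS/(2σ²)), so the posterior is Inverse-Gamma(α + n/2, β + SS/2) = Inverse-Gamma(6, 22.81).
The mode of Inverse-Gamma(a, b) is b/(a+1) = 22.81/7 ≈ 3.2586.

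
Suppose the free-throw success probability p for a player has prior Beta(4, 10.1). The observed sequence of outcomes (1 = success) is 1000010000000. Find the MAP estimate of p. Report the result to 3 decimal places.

Prior: Beta(4, 10.1).
Data: 2 successes in 13 trials (from the sequence). The binomial likelihood contributes p^2(1−p)^11, so the posterior is Beta(4+2, 10.1+11) = Beta(6, 21.1).
For Beta(a, b) with a, b > 1 the mode is (a−1)/(a+b−2) = 5/25.1 ≈ 0.199.

p̂_MAP = 0.199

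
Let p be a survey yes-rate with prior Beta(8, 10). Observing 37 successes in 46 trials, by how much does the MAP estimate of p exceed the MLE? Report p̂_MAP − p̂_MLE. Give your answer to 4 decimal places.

Posterior is Beta(45, 19); MAP = (45−1)/(64−2) = 44/62 ≈ 0.70968.
MLE ignores the prior: p̂_MLE = k/n = 37/46 ≈ 0.80435.
Difference = 44/62 − 37/46 = -135/1426 ≈ -0.0947.

MAP − MLE = -0.0947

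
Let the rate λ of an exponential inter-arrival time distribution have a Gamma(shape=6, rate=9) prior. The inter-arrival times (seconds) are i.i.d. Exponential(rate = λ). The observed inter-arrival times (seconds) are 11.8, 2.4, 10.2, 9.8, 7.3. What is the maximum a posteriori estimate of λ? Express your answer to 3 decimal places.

λ̂_MAP = 0.198

The Exponential(rate=λ) likelihood is ∝ λ^n e^(−λΣtᵢ). Here n = 5 and Σtᵢ = 11.8 + 2.4 + 10.2 + 9.8 + 7.3 = 41.5.
Posterior ∝ λ^5e^(−9λ) · λ^5e^(−41.5λ) = λ^10e^(−50.5λ), i.e. Gamma(11, 50.5).
Mode = (a−1)/b = 10/50.5 ≈ 0.198.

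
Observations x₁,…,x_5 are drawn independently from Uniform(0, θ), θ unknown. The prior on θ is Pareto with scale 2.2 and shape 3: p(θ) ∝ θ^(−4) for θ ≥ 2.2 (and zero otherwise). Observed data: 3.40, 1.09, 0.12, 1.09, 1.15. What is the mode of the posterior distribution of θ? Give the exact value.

The Uniform(0, θ) likelihood is θ^(−n) for θ ≥ max(xᵢ), zero otherwise. Here max(xᵢ) = 3.40.
Posterior ∝ θ^(−4) · θ^(−5) = θ^(−9) on θ ≥ max(2.2, 3.40) = 3.40.
This density is strictly decreasing in θ, so the posterior mode lies at the lower boundary of the support.

θ̂_MAP = 3.40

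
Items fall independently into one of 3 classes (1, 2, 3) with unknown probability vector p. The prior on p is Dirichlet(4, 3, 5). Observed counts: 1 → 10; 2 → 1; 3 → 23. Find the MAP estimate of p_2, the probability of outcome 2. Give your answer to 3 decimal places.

The posterior is Dirichlet(αᵢ + nᵢ) = Dirichlet(14, 4, 28).
For a Dirichlet(a₁,…,a_K) with all aᵢ > 1, the mode has j-th component (aⱼ − 1)/(Σaᵢ − K).
Here Σaᵢ = 46 and K = 3, so p_2 = (4 − 1)/(46 − 3) = 3/43 ≈ 0.070.

MAP estimate: 0.070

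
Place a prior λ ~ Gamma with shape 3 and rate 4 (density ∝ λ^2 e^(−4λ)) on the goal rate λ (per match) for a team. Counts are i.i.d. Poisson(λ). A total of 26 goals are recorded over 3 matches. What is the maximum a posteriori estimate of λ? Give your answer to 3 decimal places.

Σxᵢ = 26, n = 3.
Posterior ∝ λ^2e^(−4λ) · λ^26e^(−3λ) = λ^28e^(−7λ), i.e. Gamma(shape=29, rate=7).
The mode of a Gamma(a, b) with a ≥ 1 (shape–rate) is (a−1)/b = 28/7 ≈ 4.000.

λ̂_MAP = 4.000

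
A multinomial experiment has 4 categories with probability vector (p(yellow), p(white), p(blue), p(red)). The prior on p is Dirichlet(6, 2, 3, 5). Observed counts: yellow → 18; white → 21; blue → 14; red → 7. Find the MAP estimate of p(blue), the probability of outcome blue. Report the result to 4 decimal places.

MAP estimate of p(blue) = 0.2222

The posterior is Dirichlet(αᵢ + nᵢ) = Dirichlet(24, 23, 17, 12).
For a Dirichlet(a₁,…,a_K) with all aᵢ > 1, the mode has j-th component (aⱼ − 1)/(Σaᵢ − K).
Here Σaᵢ = 76 and K = 4, so p(blue) = (17 − 1)/(76 − 4) = 16/72 ≈ 0.2222.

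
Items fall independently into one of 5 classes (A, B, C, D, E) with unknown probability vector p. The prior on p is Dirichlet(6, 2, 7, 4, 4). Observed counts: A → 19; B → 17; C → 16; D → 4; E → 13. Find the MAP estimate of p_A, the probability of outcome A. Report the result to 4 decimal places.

The posterior is Dirichlet(αᵢ + nᵢ) = Dirichlet(25, 19, 23, 8, 17).
For a Dirichlet(a₁,…,a_K) with all aᵢ > 1, the mode has j-th component (aⱼ − 1)/(Σaᵢ − K).
Here Σaᵢ = 92 and K = 5, so p_A = (25 − 1)/(92 − 5) = 24/87 ≈ 0.2759.

MAP estimate of p_A = 0.2759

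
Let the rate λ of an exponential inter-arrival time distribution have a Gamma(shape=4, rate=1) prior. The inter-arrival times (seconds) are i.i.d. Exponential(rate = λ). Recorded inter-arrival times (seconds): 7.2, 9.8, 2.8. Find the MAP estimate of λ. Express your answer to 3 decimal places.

The Exponential(rate=λ) likelihood is ∝ λ^n e^(−λΣtᵢ). Here n = 3 and Σtᵢ = 7.2 + 9.8 + 2.8 = 19.8.
Posterior ∝ λ^3e^(−1λ) · λ^3e^(−19.8λ) = λ^6e^(−20.8λ), i.e. Gamma(7, 20.8).
Mode = (a−1)/b = 6/20.8 ≈ 0.288.

λ̂_MAP = 0.288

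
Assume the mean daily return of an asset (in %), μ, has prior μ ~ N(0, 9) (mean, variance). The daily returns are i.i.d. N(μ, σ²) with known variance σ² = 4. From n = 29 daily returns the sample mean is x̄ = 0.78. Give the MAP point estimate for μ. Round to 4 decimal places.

μ̂_MAP = 0.7682

n = 29, x̄ = 0.78.
For a Normal prior and Normal likelihood with known variance, the posterior is Normal; its mode equals its mean, the precision-weighted average.
Prior precision 1/σ₀² = 1/9; data precision n/σ² = 29/4 = 7.25.
μ̂ = ((1/9)·0 + 7.25·0.78) / (1/9 + 7.25) = 5.655/(265/36) = 10179/13250 ≈ 0.7682.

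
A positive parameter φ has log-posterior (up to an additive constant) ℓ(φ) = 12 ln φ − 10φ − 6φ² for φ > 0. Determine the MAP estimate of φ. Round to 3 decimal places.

φ̂_MAP = 0.667

ℓ'(φ) = 12/φ − 10 − 12φ. Setting this to zero and multiplying by φ: 12φ² + 10φ − 12 = 0.
φ = (−10 + √(10² + 4·12·12)) / (2·12) = (−10 + √676) / 24 = (−10 + 26)/24 = 2/3.
ℓ''(φ) = −12/φ² − 12 < 0, confirming a maximum.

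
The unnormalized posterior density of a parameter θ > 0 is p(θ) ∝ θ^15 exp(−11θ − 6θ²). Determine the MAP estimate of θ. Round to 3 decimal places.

θ̂_MAP = 0.750

ℓ'(θ) = 15/θ − 11 − 12θ. Setting this to zero and multiplying by θ: 12θ² + 11θ − 15 = 0.
θ = (−11 + √(11² + 4·12·15)) / (2·12) = (−11 + √841) / 24 = (−11 + 29)/24 = 3/4.
ℓ''(θ) = −15/θ² − 12 < 0, confirming a maximum.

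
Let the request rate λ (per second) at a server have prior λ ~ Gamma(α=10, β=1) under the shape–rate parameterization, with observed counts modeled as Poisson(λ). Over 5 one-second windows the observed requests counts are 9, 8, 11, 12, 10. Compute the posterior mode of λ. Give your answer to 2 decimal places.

λ̂_MAP = 9.83

Σxᵢ = 9+8+11+12+10 = 50, with n = 5.
Posterior ∝ λ^9e^(−1λ) · λ^50e^(−5λ) = λ^59e^(−6λ), i.e. Gamma(shape=60, rate=6).
The mode of a Gamma(a, b) with a ≥ 1 (shape–rate) is (a−1)/b = 59/6 ≈ 9.83.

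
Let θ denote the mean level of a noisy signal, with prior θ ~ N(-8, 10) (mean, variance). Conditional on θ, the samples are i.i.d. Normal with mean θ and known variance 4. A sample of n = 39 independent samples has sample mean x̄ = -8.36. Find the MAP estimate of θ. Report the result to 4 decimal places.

θ̂_MAP = -8.3563

n = 39, x̄ = -8.36.
For a Normal prior and Normal likelihood with known variance, the posterior is Normal; its mode equals its mean, the precision-weighted average.
Prior precision 1/σ₀² = 1/10 = 0.1; data precision n/σ² = 39/4 = 9.75.
θ̂ = (0.1·(-8) + 9.75·(-8.36)) / (0.1 + 9.75) = (-82.31)/9.85 = -8231/985 ≈ -8.3563.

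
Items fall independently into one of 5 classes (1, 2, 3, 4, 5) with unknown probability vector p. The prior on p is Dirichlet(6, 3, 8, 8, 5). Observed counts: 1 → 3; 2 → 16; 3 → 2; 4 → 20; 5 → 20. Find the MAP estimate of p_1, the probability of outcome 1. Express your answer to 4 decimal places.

The posterior is Dirichlet(αᵢ + nᵢ) = Dirichlet(9, 19, 10, 28, 25).
For a Dirichlet(a₁,…,a_K) with all aᵢ > 1, the mode has j-th component (aⱼ − 1)/(Σaᵢ − K).
Here Σaᵢ = 91 and K = 5, so p_1 = (9 − 1)/(91 − 5) = 8/86 ≈ 0.0930.

MAP estimate: 0.0930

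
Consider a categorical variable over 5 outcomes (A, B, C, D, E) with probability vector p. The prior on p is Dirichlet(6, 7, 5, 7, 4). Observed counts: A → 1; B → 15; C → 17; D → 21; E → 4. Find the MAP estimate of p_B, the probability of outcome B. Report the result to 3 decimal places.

MAP estimate of p_B = 0.256

The posterior is Dirichlet(αᵢ + nᵢ) = Dirichlet(7, 22, 22, 28, 8).
For a Dirichlet(a₁,…,a_K) with all aᵢ > 1, the mode has j-th component (aⱼ − 1)/(Σaᵢ − K).
Here Σaᵢ = 87 and K = 5, so p_B = (22 − 1)/(87 − 5) = 21/82 ≈ 0.256.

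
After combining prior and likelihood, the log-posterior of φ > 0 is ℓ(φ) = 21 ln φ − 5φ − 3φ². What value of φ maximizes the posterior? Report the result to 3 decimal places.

φ̂_MAP = 1.500

ℓ'(φ) = 21/φ − 5 − 6φ. Setting this to zero and multiplying by φ: 6φ² + 5φ − 21 = 0.
φ = (−5 + √(5² + 4·6·21)) / (2·6) = (−5 + √529) / 12 = (−5 + 23)/12 = 3/2.
ℓ''(φ) = −21/φ² − 6 < 0, confirming a maximum.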